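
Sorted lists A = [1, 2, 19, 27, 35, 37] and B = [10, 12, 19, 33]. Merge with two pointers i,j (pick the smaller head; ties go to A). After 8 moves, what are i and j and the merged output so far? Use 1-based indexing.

[i=1,j=1] A[i]=1<=B[j]=10 take 1 → i++
[i=2,j=1] A[i]=2<=B[j]=10 take 2 → i++
[i=3,j=1] A[i]=19>B[j]=10 take 10 → j++
[i=3,j=2] A[i]=19>B[j]=12 take 12 → j++
[i=3,j=3] A[i]=19<=B[j]=19 take 19 → i++
[i=4,j=3] A[i]=27>B[j]=19 take 19 → j++
[i=4,j=4] A[i]=27<=B[j]=33 take 27 → i++
[i=5,j=4] A[i]=35>B[j]=33 take 33 → j++

i=5, j=5, merged so far=[1, 2, 10, 12, 19, 19, 27, 33]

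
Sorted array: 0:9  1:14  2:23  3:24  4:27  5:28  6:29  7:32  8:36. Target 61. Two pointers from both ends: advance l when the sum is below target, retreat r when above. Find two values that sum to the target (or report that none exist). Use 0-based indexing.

(29, 32)

l=0 r=8: 9+36=45 <61, l++
l=1 r=8: 14+36=50 <61, l++
l=2 r=8: 23+36=59 <61, l++
l=3 r=8: 24+36=60 <61, l++
l=4 r=8: 27+36=63 >61, r--
l=4 r=7: 27+32=59 <61, l++
l=5 r=7: 28+32=60 <61, l++
l=6 r=7: 29+32=61, found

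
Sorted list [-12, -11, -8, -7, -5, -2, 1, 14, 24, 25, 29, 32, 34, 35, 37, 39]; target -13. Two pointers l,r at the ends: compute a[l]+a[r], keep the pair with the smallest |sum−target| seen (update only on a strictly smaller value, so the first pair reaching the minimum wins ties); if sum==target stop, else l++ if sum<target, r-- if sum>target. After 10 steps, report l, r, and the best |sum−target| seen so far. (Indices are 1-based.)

[1,16] -12+39=27 d=40 * → r--
[1,15] -12+37=25 d=38 * → r--
[1,14] -12+35=23 d=36 * → r--
[1,13] -12+34=22 d=35 * → r--
[1,12] -12+32=20 d=33 * → r--
[1,11] -12+29=17 d=30 * → r--
[1,10] -12+25=13 d=26 * → r--
[1,9] -12+24=12 d=25 * → r--
[1,8] -12+14=2 d=15 * → r--
[1,7] -12+1=-11 d=2 * → r--

l=1, r=6, best |Δ|=2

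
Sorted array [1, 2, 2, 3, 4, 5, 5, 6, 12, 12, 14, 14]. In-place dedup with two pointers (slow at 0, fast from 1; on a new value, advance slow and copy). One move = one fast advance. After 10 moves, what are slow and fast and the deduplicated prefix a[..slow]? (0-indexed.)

slow=7, fast=11, prefix=[1, 2, 3, 4, 5, 6, 12, 14]

(s=0,f=1) a[fast]=2≠a[slow]=1 write a[1]=2 → slow++,fast++
(s=1,f=2) a[fast]=2=a[slow] dup → fast++
(s=1,f=3) a[fast]=3≠a[slow]=2 write a[2]=3 → slow++,fast++
(s=2,f=4) a[fast]=4≠a[slow]=3 write a[3]=4 → slow++,fast++
(s=3,f=5) a[fast]=5≠a[slow]=4 write a[4]=5 → slow++,fast++
(s=4,f=6) a[fast]=5=a[slow] dup → fast++
(s=4,f=7) a[fast]=6≠a[slow]=5 write a[5]=6 → slow++,fast++
(s=5,f=8) a[fast]=12≠a[slow]=6 write a[6]=12 → slow++,fast++
(s=6,f=9) a[fast]=12=a[slow] dup → fast++
(s=6,f=10) a[fast]=14≠a[slow]=12 write a[7]=14 → slow++,fast++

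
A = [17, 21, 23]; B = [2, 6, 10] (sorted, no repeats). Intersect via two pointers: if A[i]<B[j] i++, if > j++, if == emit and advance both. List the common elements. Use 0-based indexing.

[i=0,j=0] 17>2 → j++
[i=0,j=1] 17>6 → j++
[i=0,j=2] 17>10 → j++

intersection = []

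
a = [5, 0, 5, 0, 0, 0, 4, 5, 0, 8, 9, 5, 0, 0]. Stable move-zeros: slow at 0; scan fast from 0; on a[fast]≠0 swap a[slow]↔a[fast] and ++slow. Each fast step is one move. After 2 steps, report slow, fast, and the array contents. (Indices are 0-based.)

slow=1, fast=2, a=[5, 0, 5, 0, 0, 0, 4, 5, 0, 8, 9, 5, 0, 0]

slow=0 fast=0: a[fast]=5≠0 swap→a[0]=5, slow++,fast++
slow=1 fast=1: a[fast]=0, fast++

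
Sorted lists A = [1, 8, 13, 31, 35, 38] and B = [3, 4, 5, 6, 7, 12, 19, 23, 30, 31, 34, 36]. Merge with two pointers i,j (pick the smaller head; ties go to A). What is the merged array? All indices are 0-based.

[i=0,j=0] A[i]=1<=B[j]=3 take 1 → i++
[i=1,j=0] A[i]=8>B[j]=3 take 3 → j++
[i=1,j=1] A[i]=8>B[j]=4 take 4 → j++
[i=1,j=2] A[i]=8>B[j]=5 take 5 → j++
[i=1,j=3] A[i]=8>B[j]=6 take 6 → j++
[i=1,j=4] A[i]=8>B[j]=7 take 7 → j++
[i=1,j=5] A[i]=8<=B[j]=12 take 8 → i++
[i=2,j=5] A[i]=13>B[j]=12 take 12 → j++
[i=2,j=6] A[i]=13<=B[j]=19 take 13 → i++
[i=3,j=6] A[i]=31>B[j]=19 take 19 → j++
[i=3,j=7] A[i]=31>B[j]=23 take 23 → j++
[i=3,j=8] A[i]=31>B[j]=30 take 30 → j++
[i=3,j=9] A[i]=31<=B[j]=31 take 31 → i++
[i=4,j=9] A[i]=35>B[j]=31 take 31 → j++
[i=4,j=10] A[i]=35>B[j]=34 take 34 → j++
[i=4,j=11] A[i]=35<=B[j]=36 take 35 → i++
[i=5,j=11] A[i]=38>B[j]=36 take 36 → j++
[i=5,j=12] B done, take A[i]=38 → i++

[1, 3, 4, 5, 6, 7, 8, 12, 13, 19, 23, 30, 31, 31, 34, 35, 36, 38]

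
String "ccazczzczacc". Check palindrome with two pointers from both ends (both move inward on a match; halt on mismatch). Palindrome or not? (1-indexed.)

palindrome

l=1 r=12: 'c'=='c', l++,r--
l=2 r=11: 'c'=='c', l++,r--
l=3 r=10: 'a'=='a', l++,r--
l=4 r=9: 'z'=='z', l++,r--
l=5 r=8: 'c'=='c', l++,r--
l=6 r=7: 'z'=='z', l++,r--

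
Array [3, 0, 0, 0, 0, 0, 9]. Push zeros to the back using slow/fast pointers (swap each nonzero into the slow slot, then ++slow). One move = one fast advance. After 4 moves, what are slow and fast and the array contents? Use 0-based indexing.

slow=1, fast=4, a=[3, 0, 0, 0, 0, 0, 9]

(s=0,f=0) a[fast]=3≠0 swap→a[0]=3 → slow++,fast++
(s=1,f=1) a[fast]=0 → fast++
(s=1,f=2) a[fast]=0 → fast++
(s=1,f=3) a[fast]=0 → fast++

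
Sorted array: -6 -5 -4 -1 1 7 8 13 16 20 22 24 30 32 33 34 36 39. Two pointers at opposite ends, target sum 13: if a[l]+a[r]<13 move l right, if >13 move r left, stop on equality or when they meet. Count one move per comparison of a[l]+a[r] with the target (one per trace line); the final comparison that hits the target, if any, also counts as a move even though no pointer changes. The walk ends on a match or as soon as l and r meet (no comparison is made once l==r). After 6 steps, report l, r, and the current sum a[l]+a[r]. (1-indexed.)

l=1 r=18: -6+39=33 >13, r--
l=1 r=17: -6+36=30 >13, r--
l=1 r=16: -6+34=28 >13, r--
l=1 r=15: -6+33=27 >13, r--
l=1 r=14: -6+32=26 >13, r--
l=1 r=13: -6+30=24 >13, r--

l=1, r=12, sum=18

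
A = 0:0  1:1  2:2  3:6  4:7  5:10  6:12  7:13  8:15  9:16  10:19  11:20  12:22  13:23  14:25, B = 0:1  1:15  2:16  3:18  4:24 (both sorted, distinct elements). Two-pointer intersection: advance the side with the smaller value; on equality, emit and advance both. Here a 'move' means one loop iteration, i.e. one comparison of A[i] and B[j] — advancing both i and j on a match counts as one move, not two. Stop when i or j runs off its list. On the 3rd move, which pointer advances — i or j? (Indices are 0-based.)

i=0 j=0: 0<1, i++
i=1 j=0: 1==1 emit, i++,j++
i=2 j=1: 2<15, i++

i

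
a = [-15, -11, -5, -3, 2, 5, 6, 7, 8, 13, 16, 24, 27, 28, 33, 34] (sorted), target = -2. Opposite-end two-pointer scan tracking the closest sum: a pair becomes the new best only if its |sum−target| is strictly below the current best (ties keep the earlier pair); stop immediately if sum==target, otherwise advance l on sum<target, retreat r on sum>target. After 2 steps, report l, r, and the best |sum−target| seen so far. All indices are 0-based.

l=0, r=13, best |Δ|=20

[0,15] -15+34=19 d=21 * → r--
[0,14] -15+33=18 d=20 * → r--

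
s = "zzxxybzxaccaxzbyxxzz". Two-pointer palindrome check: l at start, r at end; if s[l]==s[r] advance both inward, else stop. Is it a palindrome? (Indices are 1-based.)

[1,20] 'z'=='z' → l++,r--
[2,19] 'z'=='z' → l++,r--
[3,18] 'x'=='x' → l++,r--
[4,17] 'x'=='x' → l++,r--
[5,16] 'y'=='y' → l++,r--
[6,15] 'b'=='b' → l++,r--
[7,14] 'z'=='z' → l++,r--
[8,13] 'x'=='x' → l++,r--
[9,12] 'a'=='a' → l++,r--
[10,11] 'c'=='c' → l++,r--

palindrome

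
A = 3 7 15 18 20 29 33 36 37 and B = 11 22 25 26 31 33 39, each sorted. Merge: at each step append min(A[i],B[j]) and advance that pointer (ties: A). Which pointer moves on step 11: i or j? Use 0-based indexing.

i=0 j=0: A[i]=3<=B[j]=11 take 3, i++
i=1 j=0: A[i]=7<=B[j]=11 take 7, i++
i=2 j=0: A[i]=15>B[j]=11 take 11, j++
i=2 j=1: A[i]=15<=B[j]=22 take 15, i++
i=3 j=1: A[i]=18<=B[j]=22 take 18, i++
i=4 j=1: A[i]=20<=B[j]=22 take 20, i++
i=5 j=1: A[i]=29>B[j]=22 take 22, j++
i=5 j=2: A[i]=29>B[j]=25 take 25, j++
i=5 j=3: A[i]=29>B[j]=26 take 26, j++
i=5 j=4: A[i]=29<=B[j]=31 take 29, i++
i=6 j=4: A[i]=33>B[j]=31 take 31, j++

j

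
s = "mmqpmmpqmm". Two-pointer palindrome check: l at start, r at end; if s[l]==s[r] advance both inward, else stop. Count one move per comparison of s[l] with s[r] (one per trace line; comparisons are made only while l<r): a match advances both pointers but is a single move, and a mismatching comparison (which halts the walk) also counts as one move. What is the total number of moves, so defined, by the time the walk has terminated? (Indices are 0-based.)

l=0 r=9: 'm'=='m', l++,r--
l=1 r=8: 'm'=='m', l++,r--
l=2 r=7: 'q'=='q', l++,r--
l=3 r=6: 'p'=='p', l++,r--
l=4 r=5: 'm'=='m', l++,r--

5 moves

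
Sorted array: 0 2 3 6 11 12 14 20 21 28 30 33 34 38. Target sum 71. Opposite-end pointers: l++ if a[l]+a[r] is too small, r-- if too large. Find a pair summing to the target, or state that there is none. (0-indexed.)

(33, 38)

l=0 r=13: 0+38=38 <71, l++
l=1 r=13: 2+38=40 <71, l++
l=2 r=13: 3+38=41 <71, l++
l=3 r=13: 6+38=44 <71, l++
l=4 r=13: 11+38=49 <71, l++
l=5 r=13: 12+38=50 <71, l++
l=6 r=13: 14+38=52 <71, l++
l=7 r=13: 20+38=58 <71, l++
l=8 r=13: 21+38=59 <71, l++
l=9 r=13: 28+38=66 <71, l++
l=10 r=13: 30+38=68 <71, l++
l=11 r=13: 33+38=71, found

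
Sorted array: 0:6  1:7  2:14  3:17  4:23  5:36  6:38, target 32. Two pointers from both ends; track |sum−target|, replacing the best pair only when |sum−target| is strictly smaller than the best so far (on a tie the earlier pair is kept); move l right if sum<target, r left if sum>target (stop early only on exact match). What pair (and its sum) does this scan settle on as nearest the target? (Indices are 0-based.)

[0,6] 6+38=44 d=12 * → r--
[0,5] 6+36=42 d=10 * → r--
[0,4] 6+23=29 d=3 * → l++
[1,4] 7+23=30 d=2 * → l++
[2,4] 14+23=37 d=5 → r--
[2,3] 14+17=31 d=1 * → l++

pair (14, 17) with sum 31 (|Δ|=1)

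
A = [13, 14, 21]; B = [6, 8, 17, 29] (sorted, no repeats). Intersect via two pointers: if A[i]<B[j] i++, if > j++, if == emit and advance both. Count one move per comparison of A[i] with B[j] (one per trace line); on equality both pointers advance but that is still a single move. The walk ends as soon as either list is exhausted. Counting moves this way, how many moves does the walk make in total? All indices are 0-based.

i=0 j=0: 13>6, j++
i=0 j=1: 13>8, j++
i=0 j=2: 13<17, i++
i=1 j=2: 14<17, i++
i=2 j=2: 21>17, j++
i=2 j=3: 21<29, i++

6 moves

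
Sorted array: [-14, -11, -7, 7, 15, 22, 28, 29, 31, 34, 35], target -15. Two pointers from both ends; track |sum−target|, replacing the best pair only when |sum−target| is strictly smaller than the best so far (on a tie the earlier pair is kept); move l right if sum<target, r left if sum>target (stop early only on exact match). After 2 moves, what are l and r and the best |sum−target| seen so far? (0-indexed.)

l=0 r=10: -14+35=21 d=36 *, r--
l=0 r=9: -14+34=20 d=35 *, r--

l=0, r=8, best |Δ|=35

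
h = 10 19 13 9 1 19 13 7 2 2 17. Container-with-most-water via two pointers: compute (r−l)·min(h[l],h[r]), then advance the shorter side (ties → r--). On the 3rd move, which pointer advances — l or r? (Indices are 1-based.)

[1,11] min(10,17)*10=100 best=100 * → l++
[2,11] min(19,17)*9=153 best=153 * → r--
[2,10] min(19,2)*8=16 best=153 → r--

r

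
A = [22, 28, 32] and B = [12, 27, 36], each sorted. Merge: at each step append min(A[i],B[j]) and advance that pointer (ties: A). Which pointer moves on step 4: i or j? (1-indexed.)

[i=1,j=1] A[i]=22>B[j]=12 take 12 → j++
[i=1,j=2] A[i]=22<=B[j]=27 take 22 → i++
[i=2,j=2] A[i]=28>B[j]=27 take 27 → j++
[i=2,j=3] A[i]=28<=B[j]=36 take 28 → i++

i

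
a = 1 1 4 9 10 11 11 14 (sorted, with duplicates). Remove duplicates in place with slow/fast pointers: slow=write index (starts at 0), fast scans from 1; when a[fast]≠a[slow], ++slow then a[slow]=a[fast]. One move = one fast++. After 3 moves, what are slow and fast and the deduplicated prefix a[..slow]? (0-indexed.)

slow=0 fast=1: a[fast]=1=a[slow] dup, fast++
slow=0 fast=2: a[fast]=4≠a[slow]=1 write a[1]=4, slow++,fast++
slow=1 fast=3: a[fast]=9≠a[slow]=4 write a[2]=9, slow++,fast++

slow=2, fast=4, prefix=[1, 4, 9]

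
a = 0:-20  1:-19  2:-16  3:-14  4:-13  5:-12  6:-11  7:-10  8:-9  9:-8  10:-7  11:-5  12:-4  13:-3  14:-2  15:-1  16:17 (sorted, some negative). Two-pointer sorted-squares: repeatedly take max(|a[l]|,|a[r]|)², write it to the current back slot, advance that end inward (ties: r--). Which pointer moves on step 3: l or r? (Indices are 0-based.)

r

[0,16] |-20|>|17| out[16]=400 → l++
[1,16] |-19|>|17| out[15]=361 → l++
[2,16] |-16|<=|17| out[14]=289 → r--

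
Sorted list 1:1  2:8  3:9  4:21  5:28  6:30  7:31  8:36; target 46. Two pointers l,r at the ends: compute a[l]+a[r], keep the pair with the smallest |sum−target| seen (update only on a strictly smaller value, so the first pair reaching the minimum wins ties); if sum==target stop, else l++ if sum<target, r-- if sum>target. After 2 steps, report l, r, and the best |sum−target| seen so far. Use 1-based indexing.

l=3, r=8, best |Δ|=2

l=1 r=8: 1+36=37 d=9 *, l++
l=2 r=8: 8+36=44 d=2 *, l++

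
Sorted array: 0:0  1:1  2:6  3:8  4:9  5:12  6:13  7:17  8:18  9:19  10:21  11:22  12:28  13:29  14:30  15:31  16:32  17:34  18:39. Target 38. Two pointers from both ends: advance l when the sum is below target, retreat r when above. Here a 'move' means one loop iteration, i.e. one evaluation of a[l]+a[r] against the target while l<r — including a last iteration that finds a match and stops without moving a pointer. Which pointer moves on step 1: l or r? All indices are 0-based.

l=0 r=18: 0+39=39 >38, r--

r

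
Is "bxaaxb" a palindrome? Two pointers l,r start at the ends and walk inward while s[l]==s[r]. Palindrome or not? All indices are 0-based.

l=0 r=5: 'b'=='b', l++,r--
l=1 r=4: 'x'=='x', l++,r--
l=2 r=3: 'a'=='a', l++,r--

palindrome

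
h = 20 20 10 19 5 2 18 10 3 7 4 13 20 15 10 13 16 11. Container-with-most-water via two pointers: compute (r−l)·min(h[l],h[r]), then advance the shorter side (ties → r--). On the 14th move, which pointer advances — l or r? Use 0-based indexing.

r

l=0 r=17: min(20,11)*17=187 best=187 *, r--
l=0 r=16: min(20,16)*16=256 best=256 *, r--
l=0 r=15: min(20,13)*15=195 best=256, r--
l=0 r=14: min(20,10)*14=140 best=256, r--
l=0 r=13: min(20,15)*13=195 best=256, r--
l=0 r=12: min(20,20)*12=240 best=256, r--
l=0 r=11: min(20,13)*11=143 best=256, r--
l=0 r=10: min(20,4)*10=40 best=256, r--
l=0 r=9: min(20,7)*9=63 best=256, r--
l=0 r=8: min(20,3)*8=24 best=256, r--
l=0 r=7: min(20,10)*7=70 best=256, r--
l=0 r=6: min(20,18)*6=108 best=256, r--
l=0 r=5: min(20,2)*5=10 best=256, r--
l=0 r=4: min(20,5)*4=20 best=256, r--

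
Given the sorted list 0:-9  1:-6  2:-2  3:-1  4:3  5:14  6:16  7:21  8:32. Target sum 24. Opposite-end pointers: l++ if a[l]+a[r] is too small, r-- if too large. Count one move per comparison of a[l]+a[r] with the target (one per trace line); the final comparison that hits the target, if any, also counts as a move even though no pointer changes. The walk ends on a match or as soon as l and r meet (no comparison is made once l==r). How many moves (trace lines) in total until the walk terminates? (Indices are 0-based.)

[0,8] -9+32=23 <24 → l++
[1,8] -6+32=26 >24 → r--
[1,7] -6+21=15 <24 → l++
[2,7] -2+21=19 <24 → l++
[3,7] -1+21=20 <24 → l++
[4,7] 3+21=24 → found

6 moves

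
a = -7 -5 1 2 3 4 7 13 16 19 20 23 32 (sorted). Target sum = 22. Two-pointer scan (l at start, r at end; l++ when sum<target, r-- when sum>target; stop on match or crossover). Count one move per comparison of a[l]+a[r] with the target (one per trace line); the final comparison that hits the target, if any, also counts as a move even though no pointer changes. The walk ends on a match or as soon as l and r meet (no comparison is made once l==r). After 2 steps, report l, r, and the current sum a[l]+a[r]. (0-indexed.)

l=1, r=11, sum=18

[0,12] -7+32=25 >22 → r--
[0,11] -7+23=16 <22 → l++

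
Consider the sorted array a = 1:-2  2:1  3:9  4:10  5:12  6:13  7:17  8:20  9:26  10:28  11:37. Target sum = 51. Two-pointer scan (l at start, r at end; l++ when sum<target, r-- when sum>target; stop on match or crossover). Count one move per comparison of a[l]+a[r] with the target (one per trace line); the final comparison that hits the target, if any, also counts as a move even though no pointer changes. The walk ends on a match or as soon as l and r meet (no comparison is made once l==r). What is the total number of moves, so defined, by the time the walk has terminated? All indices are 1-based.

[1,11] -2+37=35 <51 → l++
[2,11] 1+37=38 <51 → l++
[3,11] 9+37=46 <51 → l++
[4,11] 10+37=47 <51 → l++
[5,11] 12+37=49 <51 → l++
[6,11] 13+37=50 <51 → l++
[7,11] 17+37=54 >51 → r--
[7,10] 17+28=45 <51 → l++
[8,10] 20+28=48 <51 → l++
[9,10] 26+28=54 >51 → r--

10 moves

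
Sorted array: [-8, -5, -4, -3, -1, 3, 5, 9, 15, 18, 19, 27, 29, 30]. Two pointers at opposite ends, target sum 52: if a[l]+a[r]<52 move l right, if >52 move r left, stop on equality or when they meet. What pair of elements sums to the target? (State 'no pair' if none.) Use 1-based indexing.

no pair

l=1 r=14: -8+30=22 <52, l++
l=2 r=14: -5+30=25 <52, l++
l=3 r=14: -4+30=26 <52, l++
l=4 r=14: -3+30=27 <52, l++
l=5 r=14: -1+30=29 <52, l++
l=6 r=14: 3+30=33 <52, l++
l=7 r=14: 5+30=35 <52, l++
l=8 r=14: 9+30=39 <52, l++
l=9 r=14: 15+30=45 <52, l++
l=10 r=14: 18+30=48 <52, l++
l=11 r=14: 19+30=49 <52, l++
l=12 r=14: 27+30=57 >52, r--
l=12 r=13: 27+29=56 >52, r--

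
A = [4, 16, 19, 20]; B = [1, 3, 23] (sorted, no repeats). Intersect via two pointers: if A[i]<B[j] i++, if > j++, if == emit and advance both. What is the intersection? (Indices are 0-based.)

intersection = []

[i=0,j=0] 4>1 → j++
[i=0,j=1] 4>3 → j++
[i=0,j=2] 4<23 → i++
[i=1,j=2] 16<23 → i++
[i=2,j=2] 19<23 → i++
[i=3,j=2] 20<23 → i++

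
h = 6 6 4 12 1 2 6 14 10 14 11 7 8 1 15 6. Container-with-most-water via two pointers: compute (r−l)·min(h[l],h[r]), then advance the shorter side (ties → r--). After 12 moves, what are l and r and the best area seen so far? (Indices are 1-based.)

l=12, r=15, best area=132

l=1 r=16: min(6,6)*15=90 best=90 *, r--
l=1 r=15: min(6,15)*14=84 best=90, l++
l=2 r=15: min(6,15)*13=78 best=90, l++
l=3 r=15: min(4,15)*12=48 best=90, l++
l=4 r=15: min(12,15)*11=132 best=132 *, l++
l=5 r=15: min(1,15)*10=10 best=132, l++
l=6 r=15: min(2,15)*9=18 best=132, l++
l=7 r=15: min(6,15)*8=48 best=132, l++
l=8 r=15: min(14,15)*7=98 best=132, l++
l=9 r=15: min(10,15)*6=60 best=132, l++
l=10 r=15: min(14,15)*5=70 best=132, l++
l=11 r=15: min(11,15)*4=44 best=132, l++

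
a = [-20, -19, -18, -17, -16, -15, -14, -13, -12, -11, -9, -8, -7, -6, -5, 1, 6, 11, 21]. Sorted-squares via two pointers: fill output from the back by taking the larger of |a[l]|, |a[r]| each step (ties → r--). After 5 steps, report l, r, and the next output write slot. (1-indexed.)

l=5, r=18, next write slot=14

l=1 r=19: |-20|<=|21| out[19]=441, r--
l=1 r=18: |-20|>|11| out[18]=400, l++
l=2 r=18: |-19|>|11| out[17]=361, l++
l=3 r=18: |-18|>|11| out[16]=324, l++
l=4 r=18: |-17|>|11| out[15]=289, l++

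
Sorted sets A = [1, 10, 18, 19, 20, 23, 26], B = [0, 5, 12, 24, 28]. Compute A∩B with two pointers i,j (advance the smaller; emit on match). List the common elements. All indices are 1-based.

[i=1,j=1] 1>0 → j++
[i=1,j=2] 1<5 → i++
[i=2,j=2] 10>5 → j++
[i=2,j=3] 10<12 → i++
[i=3,j=3] 18>12 → j++
[i=3,j=4] 18<24 → i++
[i=4,j=4] 19<24 → i++
[i=5,j=4] 20<24 → i++
[i=6,j=4] 23<24 → i++
[i=7,j=4] 26>24 → j++
[i=7,j=5] 26<28 → i++

intersection = []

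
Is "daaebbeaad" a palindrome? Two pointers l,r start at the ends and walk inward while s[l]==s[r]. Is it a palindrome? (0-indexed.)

palindrome

l=0 r=9: 'd'=='d', l++,r--
l=1 r=8: 'a'=='a', l++,r--
l=2 r=7: 'a'=='a', l++,r--
l=3 r=6: 'e'=='e', l++,r--
l=4 r=5: 'b'=='b', l++,r--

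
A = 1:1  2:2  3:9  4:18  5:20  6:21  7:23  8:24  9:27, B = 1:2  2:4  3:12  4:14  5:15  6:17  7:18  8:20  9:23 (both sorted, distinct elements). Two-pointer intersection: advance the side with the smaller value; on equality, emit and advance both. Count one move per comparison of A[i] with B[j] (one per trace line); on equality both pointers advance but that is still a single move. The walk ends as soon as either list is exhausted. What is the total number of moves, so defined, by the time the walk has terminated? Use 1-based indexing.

12 moves

i=1 j=1: 1<2, i++
i=2 j=1: 2==2 emit, i++,j++
i=3 j=2: 9>4, j++
i=3 j=3: 9<12, i++
i=4 j=3: 18>12, j++
i=4 j=4: 18>14, j++
i=4 j=5: 18>15, j++
i=4 j=6: 18>17, j++
i=4 j=7: 18==18 emit, i++,j++
i=5 j=8: 20==20 emit, i++,j++
i=6 j=9: 21<23, i++
i=7 j=9: 23==23 emit, i++,j++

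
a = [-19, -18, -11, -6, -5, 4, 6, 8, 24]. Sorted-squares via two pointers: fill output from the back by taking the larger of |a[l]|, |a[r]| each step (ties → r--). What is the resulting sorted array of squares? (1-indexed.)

l=1 r=9: |-19|<=|24| out[9]=576, r--
l=1 r=8: |-19|>|8| out[8]=361, l++
l=2 r=8: |-18|>|8| out[7]=324, l++
l=3 r=8: |-11|>|8| out[6]=121, l++
l=4 r=8: |-6|<=|8| out[5]=64, r--
l=4 r=7: |-6|<=|6| out[4]=36, r--
l=4 r=6: |-6|>|4| out[3]=36, l++
l=5 r=6: |-5|>|4| out[2]=25, l++
l=6 r=6: |4|<=|4| out[1]=16, r--

[16, 25, 36, 36, 64, 121, 324, 361, 576]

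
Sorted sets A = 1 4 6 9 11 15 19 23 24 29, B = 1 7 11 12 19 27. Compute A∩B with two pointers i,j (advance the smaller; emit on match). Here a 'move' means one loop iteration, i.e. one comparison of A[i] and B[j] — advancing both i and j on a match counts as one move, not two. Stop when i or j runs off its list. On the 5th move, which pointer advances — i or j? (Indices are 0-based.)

i

[i=0,j=0] 1==1 emit → i++,j++
[i=1,j=1] 4<7 → i++
[i=2,j=1] 6<7 → i++
[i=3,j=1] 9>7 → j++
[i=3,j=2] 9<11 → i++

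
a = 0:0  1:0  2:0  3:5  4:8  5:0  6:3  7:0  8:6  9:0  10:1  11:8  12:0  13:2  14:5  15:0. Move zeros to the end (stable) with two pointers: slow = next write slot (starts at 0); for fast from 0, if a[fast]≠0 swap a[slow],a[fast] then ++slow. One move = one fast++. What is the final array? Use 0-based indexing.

slow=0 fast=0: a[fast]=0, fast++
slow=0 fast=1: a[fast]=0, fast++
slow=0 fast=2: a[fast]=0, fast++
slow=0 fast=3: a[fast]=5≠0 swap→a[0]=5, slow++,fast++
slow=1 fast=4: a[fast]=8≠0 swap→a[1]=8, slow++,fast++
slow=2 fast=5: a[fast]=0, fast++
slow=2 fast=6: a[fast]=3≠0 swap→a[2]=3, slow++,fast++
slow=3 fast=7: a[fast]=0, fast++
slow=3 fast=8: a[fast]=6≠0 swap→a[3]=6, slow++,fast++
slow=4 fast=9: a[fast]=0, fast++
slow=4 fast=10: a[fast]=1≠0 swap→a[4]=1, slow++,fast++
slow=5 fast=11: a[fast]=8≠0 swap→a[5]=8, slow++,fast++
slow=6 fast=12: a[fast]=0, fast++
slow=6 fast=13: a[fast]=2≠0 swap→a[6]=2, slow++,fast++
slow=7 fast=14: a[fast]=5≠0 swap→a[7]=5, slow++,fast++
slow=8 fast=15: a[fast]=0, fast++

[5, 8, 3, 6, 1, 8, 2, 5, 0, 0, 0, 0, 0, 0, 0, 0]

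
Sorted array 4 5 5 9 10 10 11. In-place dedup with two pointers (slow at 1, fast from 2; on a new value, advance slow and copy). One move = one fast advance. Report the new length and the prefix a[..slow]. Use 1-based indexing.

length 5; prefix = [4, 5, 9, 10, 11]

slow=1 fast=2: a[fast]=5≠a[slow]=4 write a[2]=5, slow++,fast++
slow=2 fast=3: a[fast]=5=a[slow] dup, fast++
slow=2 fast=4: a[fast]=9≠a[slow]=5 write a[3]=9, slow++,fast++
slow=3 fast=5: a[fast]=10≠a[slow]=9 write a[4]=10, slow++,fast++
slow=4 fast=6: a[fast]=10=a[slow] dup, fast++
slow=4 fast=7: a[fast]=11≠a[slow]=10 write a[5]=11, slow++,fast++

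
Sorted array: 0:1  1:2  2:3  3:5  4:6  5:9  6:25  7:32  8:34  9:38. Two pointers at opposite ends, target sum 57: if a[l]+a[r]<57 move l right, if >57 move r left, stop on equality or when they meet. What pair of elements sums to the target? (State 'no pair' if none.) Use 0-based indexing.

(25, 32)

l=0 r=9: 1+38=39 <57, l++
l=1 r=9: 2+38=40 <57, l++
l=2 r=9: 3+38=41 <57, l++
l=3 r=9: 5+38=43 <57, l++
l=4 r=9: 6+38=44 <57, l++
l=5 r=9: 9+38=47 <57, l++
l=6 r=9: 25+38=63 >57, r--
l=6 r=8: 25+34=59 >57, r--
l=6 r=7: 25+32=57, found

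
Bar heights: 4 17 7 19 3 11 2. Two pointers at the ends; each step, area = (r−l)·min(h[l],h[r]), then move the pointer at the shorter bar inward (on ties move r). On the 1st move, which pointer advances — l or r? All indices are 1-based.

[1,7] min(4,2)*6=12 best=12 * → r--

r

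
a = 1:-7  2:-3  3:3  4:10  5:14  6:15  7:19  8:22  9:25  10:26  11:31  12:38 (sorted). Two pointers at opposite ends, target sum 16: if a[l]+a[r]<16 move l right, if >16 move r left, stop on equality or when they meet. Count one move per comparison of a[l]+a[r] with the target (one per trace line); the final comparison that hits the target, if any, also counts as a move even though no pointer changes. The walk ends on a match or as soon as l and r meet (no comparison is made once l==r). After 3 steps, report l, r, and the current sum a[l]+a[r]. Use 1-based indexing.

l=1, r=9, sum=18

l=1 r=12: -7+38=31 >16, r--
l=1 r=11: -7+31=24 >16, r--
l=1 r=10: -7+26=19 >16, r--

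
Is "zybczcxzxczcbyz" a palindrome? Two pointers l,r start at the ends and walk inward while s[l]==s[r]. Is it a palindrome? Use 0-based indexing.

palindrome

l=0 r=14: 'z'=='z', l++,r--
l=1 r=13: 'y'=='y', l++,r--
l=2 r=12: 'b'=='b', l++,r--
l=3 r=11: 'c'=='c', l++,r--
l=4 r=10: 'z'=='z', l++,r--
l=5 r=9: 'c'=='c', l++,r--
l=6 r=8: 'x'=='x', l++,r--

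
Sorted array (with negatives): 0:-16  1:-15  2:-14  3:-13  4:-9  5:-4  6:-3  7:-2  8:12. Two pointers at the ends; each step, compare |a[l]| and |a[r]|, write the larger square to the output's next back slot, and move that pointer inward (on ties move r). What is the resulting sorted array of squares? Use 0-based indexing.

[0,8] |-16|>|12| out[8]=256 → l++
[1,8] |-15|>|12| out[7]=225 → l++
[2,8] |-14|>|12| out[6]=196 → l++
[3,8] |-13|>|12| out[5]=169 → l++
[4,8] |-9|<=|12| out[4]=144 → r--
[4,7] |-9|>|-2| out[3]=81 → l++
[5,7] |-4|>|-2| out[2]=16 → l++
[6,7] |-3|>|-2| out[1]=9 → l++
[7,7] |-2|<=|-2| out[0]=4 → r--

[4, 9, 16, 81, 144, 169, 196, 225, 256]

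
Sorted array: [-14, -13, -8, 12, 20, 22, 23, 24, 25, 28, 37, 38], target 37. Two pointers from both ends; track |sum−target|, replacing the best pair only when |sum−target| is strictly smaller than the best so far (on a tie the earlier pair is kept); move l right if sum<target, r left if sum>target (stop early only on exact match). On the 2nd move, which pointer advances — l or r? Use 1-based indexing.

l

[1,12] -14+38=24 d=13 * → l++
[2,12] -13+38=25 d=12 * → l++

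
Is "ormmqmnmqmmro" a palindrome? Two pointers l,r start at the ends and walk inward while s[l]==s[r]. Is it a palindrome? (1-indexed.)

l=1 r=13: 'o'=='o', l++,r--
l=2 r=12: 'r'=='r', l++,r--
l=3 r=11: 'm'=='m', l++,r--
l=4 r=10: 'm'=='m', l++,r--
l=5 r=9: 'q'=='q', l++,r--
l=6 r=8: 'm'=='m', l++,r--

palindrome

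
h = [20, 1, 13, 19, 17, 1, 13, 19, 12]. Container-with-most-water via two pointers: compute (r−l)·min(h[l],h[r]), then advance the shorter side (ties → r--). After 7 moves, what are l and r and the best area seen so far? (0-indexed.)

l=0, r=1, best area=133

[0,8] min(20,12)*8=96 best=96 * → r--
[0,7] min(20,19)*7=133 best=133 * → r--
[0,6] min(20,13)*6=78 best=133 → r--
[0,5] min(20,1)*5=5 best=133 → r--
[0,4] min(20,17)*4=68 best=133 → r--
[0,3] min(20,19)*3=57 best=133 → r--
[0,2] min(20,13)*2=26 best=133 → r--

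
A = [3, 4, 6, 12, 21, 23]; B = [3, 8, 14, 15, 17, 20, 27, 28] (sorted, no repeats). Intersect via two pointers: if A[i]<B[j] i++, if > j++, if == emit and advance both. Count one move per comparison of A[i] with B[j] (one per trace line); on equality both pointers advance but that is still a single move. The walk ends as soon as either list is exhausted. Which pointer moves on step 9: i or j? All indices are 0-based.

j

i=0 j=0: 3==3 emit, i++,j++
i=1 j=1: 4<8, i++
i=2 j=1: 6<8, i++
i=3 j=1: 12>8, j++
i=3 j=2: 12<14, i++
i=4 j=2: 21>14, j++
i=4 j=3: 21>15, j++
i=4 j=4: 21>17, j++
i=4 j=5: 21>20, j++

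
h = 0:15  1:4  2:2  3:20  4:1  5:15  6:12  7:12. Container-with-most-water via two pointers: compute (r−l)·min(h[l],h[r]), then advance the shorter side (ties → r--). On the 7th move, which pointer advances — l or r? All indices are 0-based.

l

[0,7] min(15,12)*7=84 best=84 * → r--
[0,6] min(15,12)*6=72 best=84 → r--
[0,5] min(15,15)*5=75 best=84 → r--
[0,4] min(15,1)*4=4 best=84 → r--
[0,3] min(15,20)*3=45 best=84 → l++
[1,3] min(4,20)*2=8 best=84 → l++
[2,3] min(2,20)*1=2 best=84 → l++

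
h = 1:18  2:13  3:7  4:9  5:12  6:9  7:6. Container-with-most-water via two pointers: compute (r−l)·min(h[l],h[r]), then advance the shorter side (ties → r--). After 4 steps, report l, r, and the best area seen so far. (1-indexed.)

l=1, r=3, best area=48

[1,7] min(18,6)*6=36 best=36 * → r--
[1,6] min(18,9)*5=45 best=45 * → r--
[1,5] min(18,12)*4=48 best=48 * → r--
[1,4] min(18,9)*3=27 best=48 → r--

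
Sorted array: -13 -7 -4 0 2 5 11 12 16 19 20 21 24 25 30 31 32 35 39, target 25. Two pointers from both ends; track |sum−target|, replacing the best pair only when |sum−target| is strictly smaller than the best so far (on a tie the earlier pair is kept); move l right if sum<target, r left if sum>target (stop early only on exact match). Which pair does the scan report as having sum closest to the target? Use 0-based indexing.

pair (-7, 32) with sum 25 (|Δ|=0)

l=0 r=18: -13+39=26 d=1 *, r--
l=0 r=17: -13+35=22 d=3, l++
l=1 r=17: -7+35=28 d=3, r--
l=1 r=16: -7+32=25 d=0 *, stop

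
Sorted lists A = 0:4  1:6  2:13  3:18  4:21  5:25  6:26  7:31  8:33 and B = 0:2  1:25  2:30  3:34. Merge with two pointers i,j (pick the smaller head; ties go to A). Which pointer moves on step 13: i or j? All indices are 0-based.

[i=0,j=0] A[i]=4>B[j]=2 take 2 → j++
[i=0,j=1] A[i]=4<=B[j]=25 take 4 → i++
[i=1,j=1] A[i]=6<=B[j]=25 take 6 → i++
[i=2,j=1] A[i]=13<=B[j]=25 take 13 → i++
[i=3,j=1] A[i]=18<=B[j]=25 take 18 → i++
[i=4,j=1] A[i]=21<=B[j]=25 take 21 → i++
[i=5,j=1] A[i]=25<=B[j]=25 take 25 → i++
[i=6,j=1] A[i]=26>B[j]=25 take 25 → j++
[i=6,j=2] A[i]=26<=B[j]=30 take 26 → i++
[i=7,j=2] A[i]=31>B[j]=30 take 30 → j++
[i=7,j=3] A[i]=31<=B[j]=34 take 31 → i++
[i=8,j=3] A[i]=33<=B[j]=34 take 33 → i++
[i=9,j=3] A done, take B[j]=34 → j++

j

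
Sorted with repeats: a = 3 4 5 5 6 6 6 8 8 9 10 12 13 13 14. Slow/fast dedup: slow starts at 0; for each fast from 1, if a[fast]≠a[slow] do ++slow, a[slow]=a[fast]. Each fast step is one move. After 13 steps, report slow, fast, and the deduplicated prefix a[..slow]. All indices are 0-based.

slow=8, fast=14, prefix=[3, 4, 5, 6, 8, 9, 10, 12, 13]

slow=0 fast=1: a[fast]=4≠a[slow]=3 write a[1]=4, slow++,fast++
slow=1 fast=2: a[fast]=5≠a[slow]=4 write a[2]=5, slow++,fast++
slow=2 fast=3: a[fast]=5=a[slow] dup, fast++
slow=2 fast=4: a[fast]=6≠a[slow]=5 write a[3]=6, slow++,fast++
slow=3 fast=5: a[fast]=6=a[slow] dup, fast++
slow=3 fast=6: a[fast]=6=a[slow] dup, fast++
slow=3 fast=7: a[fast]=8≠a[slow]=6 write a[4]=8, slow++,fast++
slow=4 fast=8: a[fast]=8=a[slow] dup, fast++
slow=4 fast=9: a[fast]=9≠a[slow]=8 write a[5]=9, slow++,fast++
slow=5 fast=10: a[fast]=10≠a[slow]=9 write a[6]=10, slow++,fast++
slow=6 fast=11: a[fast]=12≠a[slow]=10 write a[7]=12, slow++,fast++
slow=7 fast=12: a[fast]=13≠a[slow]=12 write a[8]=13, slow++,fast++
slow=8 fast=13: a[fast]=13=a[slow] dup, fast++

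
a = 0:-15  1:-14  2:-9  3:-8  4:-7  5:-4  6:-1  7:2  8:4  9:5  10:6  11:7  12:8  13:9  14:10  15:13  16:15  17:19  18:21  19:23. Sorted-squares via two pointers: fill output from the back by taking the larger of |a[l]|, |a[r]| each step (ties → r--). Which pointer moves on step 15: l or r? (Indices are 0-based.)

[0,19] |-15|<=|23| out[19]=529 → r--
[0,18] |-15|<=|21| out[18]=441 → r--
[0,17] |-15|<=|19| out[17]=361 → r--
[0,16] |-15|<=|15| out[16]=225 → r--
[0,15] |-15|>|13| out[15]=225 → l++
[1,15] |-14|>|13| out[14]=196 → l++
[2,15] |-9|<=|13| out[13]=169 → r--
[2,14] |-9|<=|10| out[12]=100 → r--
[2,13] |-9|<=|9| out[11]=81 → r--
[2,12] |-9|>|8| out[10]=81 → l++
[3,12] |-8|<=|8| out[9]=64 → r--
[3,11] |-8|>|7| out[8]=64 → l++
[4,11] |-7|<=|7| out[7]=49 → r--
[4,10] |-7|>|6| out[6]=49 → l++
[5,10] |-4|<=|6| out[5]=36 → r--

r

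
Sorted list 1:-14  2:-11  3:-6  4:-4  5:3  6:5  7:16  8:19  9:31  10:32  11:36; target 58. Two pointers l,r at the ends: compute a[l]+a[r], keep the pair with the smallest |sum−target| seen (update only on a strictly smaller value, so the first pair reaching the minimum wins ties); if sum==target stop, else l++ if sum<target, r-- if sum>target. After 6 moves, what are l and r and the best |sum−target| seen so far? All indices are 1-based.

l=7, r=11, best |Δ|=17

l=1 r=11: -14+36=22 d=36 *, l++
l=2 r=11: -11+36=25 d=33 *, l++
l=3 r=11: -6+36=30 d=28 *, l++
l=4 r=11: -4+36=32 d=26 *, l++
l=5 r=11: 3+36=39 d=19 *, l++
l=6 r=11: 5+36=41 d=17 *, l++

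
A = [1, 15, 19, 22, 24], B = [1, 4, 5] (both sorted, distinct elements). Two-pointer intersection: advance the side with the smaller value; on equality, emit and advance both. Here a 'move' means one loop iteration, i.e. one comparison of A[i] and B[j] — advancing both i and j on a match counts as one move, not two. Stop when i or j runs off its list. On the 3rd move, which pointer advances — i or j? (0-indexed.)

j

i=0 j=0: 1==1 emit, i++,j++
i=1 j=1: 15>4, j++
i=1 j=2: 15>5, j++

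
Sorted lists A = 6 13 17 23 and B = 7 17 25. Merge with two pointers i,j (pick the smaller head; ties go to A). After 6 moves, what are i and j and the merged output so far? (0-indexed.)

[i=0,j=0] A[i]=6<=B[j]=7 take 6 → i++
[i=1,j=0] A[i]=13>B[j]=7 take 7 → j++
[i=1,j=1] A[i]=13<=B[j]=17 take 13 → i++
[i=2,j=1] A[i]=17<=B[j]=17 take 17 → i++
[i=3,j=1] A[i]=23>B[j]=17 take 17 → j++
[i=3,j=2] A[i]=23<=B[j]=25 take 23 → i++

i=4, j=2, merged so far=[6, 7, 13, 17, 17, 23]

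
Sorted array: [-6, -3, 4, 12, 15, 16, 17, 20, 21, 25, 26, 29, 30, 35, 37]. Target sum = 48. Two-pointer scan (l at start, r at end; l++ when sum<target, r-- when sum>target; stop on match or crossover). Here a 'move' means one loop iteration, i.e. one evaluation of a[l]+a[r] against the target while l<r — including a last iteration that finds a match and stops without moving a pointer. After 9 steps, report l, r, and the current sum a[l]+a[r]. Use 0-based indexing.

l=0 r=14: -6+37=31 <48, l++
l=1 r=14: -3+37=34 <48, l++
l=2 r=14: 4+37=41 <48, l++
l=3 r=14: 12+37=49 >48, r--
l=3 r=13: 12+35=47 <48, l++
l=4 r=13: 15+35=50 >48, r--
l=4 r=12: 15+30=45 <48, l++
l=5 r=12: 16+30=46 <48, l++
l=6 r=12: 17+30=47 <48, l++

l=7, r=12, sum=50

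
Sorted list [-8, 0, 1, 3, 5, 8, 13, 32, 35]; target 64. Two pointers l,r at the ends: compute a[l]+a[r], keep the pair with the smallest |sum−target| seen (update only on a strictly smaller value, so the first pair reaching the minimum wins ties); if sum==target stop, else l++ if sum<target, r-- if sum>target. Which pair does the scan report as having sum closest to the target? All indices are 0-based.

pair (32, 35) with sum 67 (|Δ|=3)

l=0 r=8: -8+35=27 d=37 *, l++
l=1 r=8: 0+35=35 d=29 *, l++
l=2 r=8: 1+35=36 d=28 *, l++
l=3 r=8: 3+35=38 d=26 *, l++
l=4 r=8: 5+35=40 d=24 *, l++
l=5 r=8: 8+35=43 d=21 *, l++
l=6 r=8: 13+35=48 d=16 *, l++
l=7 r=8: 32+35=67 d=3 *, r--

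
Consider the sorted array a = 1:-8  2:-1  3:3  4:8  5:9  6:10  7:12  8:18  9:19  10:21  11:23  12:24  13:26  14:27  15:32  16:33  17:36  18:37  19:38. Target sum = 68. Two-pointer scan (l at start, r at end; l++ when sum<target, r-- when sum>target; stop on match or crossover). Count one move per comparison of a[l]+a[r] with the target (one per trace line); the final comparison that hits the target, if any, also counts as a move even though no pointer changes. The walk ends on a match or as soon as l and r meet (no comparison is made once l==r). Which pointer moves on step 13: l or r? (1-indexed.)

l

[1,19] -8+38=30 <68 → l++
[2,19] -1+38=37 <68 → l++
[3,19] 3+38=41 <68 → l++
[4,19] 8+38=46 <68 → l++
[5,19] 9+38=47 <68 → l++
[6,19] 10+38=48 <68 → l++
[7,19] 12+38=50 <68 → l++
[8,19] 18+38=56 <68 → l++
[9,19] 19+38=57 <68 → l++
[10,19] 21+38=59 <68 → l++
[11,19] 23+38=61 <68 → l++
[12,19] 24+38=62 <68 → l++
[13,19] 26+38=64 <68 → l++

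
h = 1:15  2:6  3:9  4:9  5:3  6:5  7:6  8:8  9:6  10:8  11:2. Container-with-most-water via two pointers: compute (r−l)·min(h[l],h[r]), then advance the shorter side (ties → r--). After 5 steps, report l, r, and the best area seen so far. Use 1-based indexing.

l=1, r=6, best area=72

l=1 r=11: min(15,2)*10=20 best=20 *, r--
l=1 r=10: min(15,8)*9=72 best=72 *, r--
l=1 r=9: min(15,6)*8=48 best=72, r--
l=1 r=8: min(15,8)*7=56 best=72, r--
l=1 r=7: min(15,6)*6=36 best=72, r--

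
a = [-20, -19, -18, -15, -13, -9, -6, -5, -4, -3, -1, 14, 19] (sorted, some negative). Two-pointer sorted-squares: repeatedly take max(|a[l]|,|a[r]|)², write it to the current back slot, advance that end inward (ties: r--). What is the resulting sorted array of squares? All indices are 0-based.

[1, 9, 16, 25, 36, 81, 169, 196, 225, 324, 361, 361, 400]

[0,12] |-20|>|19| out[12]=400 → l++
[1,12] |-19|<=|19| out[11]=361 → r--
[1,11] |-19|>|14| out[10]=361 → l++
[2,11] |-18|>|14| out[9]=324 → l++
[3,11] |-15|>|14| out[8]=225 → l++
[4,11] |-13|<=|14| out[7]=196 → r--
[4,10] |-13|>|-1| out[6]=169 → l++
[5,10] |-9|>|-1| out[5]=81 → l++
[6,10] |-6|>|-1| out[4]=36 → l++
[7,10] |-5|>|-1| out[3]=25 → l++
[8,10] |-4|>|-1| out[2]=16 → l++
[9,10] |-3|>|-1| out[1]=9 → l++
[10,10] |-1|<=|-1| out[0]=1 → r--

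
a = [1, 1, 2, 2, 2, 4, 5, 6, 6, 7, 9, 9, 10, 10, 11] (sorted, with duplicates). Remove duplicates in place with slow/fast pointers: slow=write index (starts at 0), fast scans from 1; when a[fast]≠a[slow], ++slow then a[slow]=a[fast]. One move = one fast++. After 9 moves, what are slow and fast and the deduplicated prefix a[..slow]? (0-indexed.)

(s=0,f=1) a[fast]=1=a[slow] dup → fast++
(s=0,f=2) a[fast]=2≠a[slow]=1 write a[1]=2 → slow++,fast++
(s=1,f=3) a[fast]=2=a[slow] dup → fast++
(s=1,f=4) a[fast]=2=a[slow] dup → fast++
(s=1,f=5) a[fast]=4≠a[slow]=2 write a[2]=4 → slow++,fast++
(s=2,f=6) a[fast]=5≠a[slow]=4 write a[3]=5 → slow++,fast++
(s=3,f=7) a[fast]=6≠a[slow]=5 write a[4]=6 → slow++,fast++
(s=4,f=8) a[fast]=6=a[slow] dup → fast++
(s=4,f=9) a[fast]=7≠a[slow]=6 write a[5]=7 → slow++,fast++

slow=5, fast=10, prefix=[1, 2, 4, 5, 6, 7]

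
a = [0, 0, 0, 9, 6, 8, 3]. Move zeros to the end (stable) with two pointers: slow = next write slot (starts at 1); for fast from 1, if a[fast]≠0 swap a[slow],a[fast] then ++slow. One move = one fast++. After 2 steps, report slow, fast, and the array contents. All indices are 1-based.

(s=1,f=1) a[fast]=0 → fast++
(s=1,f=2) a[fast]=0 → fast++

slow=1, fast=3, a=[0, 0, 0, 9, 6, 8, 3]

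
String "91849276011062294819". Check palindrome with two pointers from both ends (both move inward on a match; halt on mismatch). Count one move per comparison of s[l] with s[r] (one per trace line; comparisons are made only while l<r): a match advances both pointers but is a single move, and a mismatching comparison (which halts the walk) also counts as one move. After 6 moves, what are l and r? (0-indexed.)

l=6, r=13

[0,19] '9'=='9' → l++,r--
[1,18] '1'=='1' → l++,r--
[2,17] '8'=='8' → l++,r--
[3,16] '4'=='4' → l++,r--
[4,15] '9'=='9' → l++,r--
[5,14] '2'=='2' → l++,r--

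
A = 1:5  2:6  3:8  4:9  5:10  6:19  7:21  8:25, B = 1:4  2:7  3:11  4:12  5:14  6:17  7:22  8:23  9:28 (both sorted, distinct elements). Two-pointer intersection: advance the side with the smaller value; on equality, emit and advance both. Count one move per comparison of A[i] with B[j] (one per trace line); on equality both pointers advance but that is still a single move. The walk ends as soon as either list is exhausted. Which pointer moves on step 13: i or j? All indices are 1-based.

[i=1,j=1] 5>4 → j++
[i=1,j=2] 5<7 → i++
[i=2,j=2] 6<7 → i++
[i=3,j=2] 8>7 → j++
[i=3,j=3] 8<11 → i++
[i=4,j=3] 9<11 → i++
[i=5,j=3] 10<11 → i++
[i=6,j=3] 19>11 → j++
[i=6,j=4] 19>12 → j++
[i=6,j=5] 19>14 → j++
[i=6,j=6] 19>17 → j++
[i=6,j=7] 19<22 → i++
[i=7,j=7] 21<22 → i++

i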